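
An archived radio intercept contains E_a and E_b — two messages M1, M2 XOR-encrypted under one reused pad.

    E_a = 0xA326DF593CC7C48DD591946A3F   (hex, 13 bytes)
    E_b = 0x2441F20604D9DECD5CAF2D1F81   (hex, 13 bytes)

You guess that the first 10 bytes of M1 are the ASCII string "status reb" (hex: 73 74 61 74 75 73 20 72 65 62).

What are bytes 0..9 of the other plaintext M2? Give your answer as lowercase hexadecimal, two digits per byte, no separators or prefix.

f4134c2b4d6d3a32ec5c

First, E_a ⊕ E_b = (M1 ⊕ K) ⊕ (M2 ⊕ K) = M1 ⊕ M2, so the key drops out. Then M2 = (M1 ⊕ M2) ⊕ M1 over the first 10 bytes.
byte 0: (a3 ^ 24) ^ 73 = 87 ^ 73 = f4
byte 1: (26 ^ 41) ^ 74 = 67 ^ 74 = 13
byte 2: (df ^ f2) ^ 61 = 2d ^ 61 = 4c
byte 3: (59 ^ 06) ^ 74 = 5f ^ 74 = 2b
byte 4: (3c ^ 04) ^ 75 = 38 ^ 75 = 4d
byte 5: (c7 ^ d9) ^ 73 = 1e ^ 73 = 6d
byte 6: (c4 ^ de) ^ 20 = 1a ^ 20 = 3a
byte 7: (8d ^ cd) ^ 72 = 40 ^ 72 = 32
byte 8: (d5 ^ 5c) ^ 65 = 89 ^ 65 = ec
byte 9: (91 ^ af) ^ 62 = 3e ^ 62 = 5c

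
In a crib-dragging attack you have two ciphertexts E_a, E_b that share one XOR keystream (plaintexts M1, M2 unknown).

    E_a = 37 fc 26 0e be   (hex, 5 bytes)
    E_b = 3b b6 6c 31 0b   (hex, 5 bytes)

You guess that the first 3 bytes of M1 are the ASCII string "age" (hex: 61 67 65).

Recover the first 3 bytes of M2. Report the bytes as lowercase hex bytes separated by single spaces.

6d 2d 2f

First, E_a ⊕ E_b = (M1 ⊕ K) ⊕ (M2 ⊕ K) = M1 ⊕ M2, so the key drops out. Then M2 = (M1 ⊕ M2) ⊕ M1 over the first 3 bytes.
byte 0: (37 xor 3b) xor 61 = 0c xor 61 = 6d
byte 1: (fc xor b6) xor 67 = 4a xor 67 = 2d
byte 2: (26 xor 6c) xor 65 = 4a xor 65 = 2f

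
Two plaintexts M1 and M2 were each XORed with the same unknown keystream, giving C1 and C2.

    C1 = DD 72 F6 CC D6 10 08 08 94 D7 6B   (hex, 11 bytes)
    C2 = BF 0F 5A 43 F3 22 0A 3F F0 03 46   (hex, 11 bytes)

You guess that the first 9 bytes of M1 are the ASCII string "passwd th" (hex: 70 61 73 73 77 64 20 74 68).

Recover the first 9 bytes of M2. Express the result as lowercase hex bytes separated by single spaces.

First, C1 ⊕ C2 = (M1 ⊕ K) ⊕ (M2 ⊕ K) = M1 ⊕ M2, so the key drops out. Then M2 = (M1 ⊕ M2) ⊕ M1 over the first 9 bytes.
byte 0: (dd ⊕ bf) ⊕ 70 = 62 ⊕ 70 = 12
byte 1: (72 ⊕ 0f) ⊕ 61 = 7d ⊕ 61 = 1c
byte 2: (f6 ⊕ 5a) ⊕ 73 = ac ⊕ 73 = df
byte 3: (cc ⊕ 43) ⊕ 73 = 8f ⊕ 73 = fc
byte 4: (d6 ⊕ f3) ⊕ 77 = 25 ⊕ 77 = 52
byte 5: (10 ⊕ 22) ⊕ 64 = 32 ⊕ 64 = 56
byte 6: (08 ⊕ 0a) ⊕ 20 = 02 ⊕ 20 = 22
byte 7: (08 ⊕ 3f) ⊕ 74 = 37 ⊕ 74 = 43
byte 8: (94 ⊕ f0) ⊕ 68 = 64 ⊕ 68 = 0c

12 1c df fc 52 56 22 43 0c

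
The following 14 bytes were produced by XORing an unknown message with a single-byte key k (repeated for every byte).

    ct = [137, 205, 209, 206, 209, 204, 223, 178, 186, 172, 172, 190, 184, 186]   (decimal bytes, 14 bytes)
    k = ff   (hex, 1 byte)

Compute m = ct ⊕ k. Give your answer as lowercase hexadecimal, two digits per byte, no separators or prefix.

The 1-byte key repeats, so the effective keystream is ff ff ff ff ff ff ff ff ff ff ff ff ff ff.
byte 0: 89 ^ ff = 76
byte 1: cd ^ ff = 32
byte 2: d1 ^ ff = 2e
byte 3: ce ^ ff = 31
byte 4: d1 ^ ff = 2e
byte 5: cc ^ ff = 33
byte 6: df ^ ff = 20
byte 7: b2 ^ ff = 4d
byte 8: ba ^ ff = 45
byte 9: ac ^ ff = 53
byte 10: ac ^ ff = 53
byte 11: be ^ ff = 41
byte 12: b8 ^ ff = 47
byte 13: ba ^ ff = 45

76322e312e33204d455353414745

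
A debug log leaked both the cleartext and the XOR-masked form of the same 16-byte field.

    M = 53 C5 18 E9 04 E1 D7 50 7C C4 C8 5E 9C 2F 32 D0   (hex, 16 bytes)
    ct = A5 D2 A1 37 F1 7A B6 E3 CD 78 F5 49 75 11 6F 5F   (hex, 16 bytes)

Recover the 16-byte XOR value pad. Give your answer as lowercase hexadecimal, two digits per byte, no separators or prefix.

Since ct = M ⊕ pad, XORing both sides with M gives pad = M ⊕ ct.
 83 xor 165 = 246
197 xor 210 =  23
 24 xor 161 = 185
233 xor  55 = 222
  4 xor 241 = 245
225 xor 122 = 155
215 xor 182 =  97
 80 xor 227 = 179
124 xor 205 = 177
196 xor 120 = 188
200 xor 245 =  61
 94 xor  73 =  23
156 xor 117 = 233
 47 xor  17 =  62
 50 xor 111 =  93
208 xor  95 = 143

f617b9def59b61b3b1bc3d17e93e5d8f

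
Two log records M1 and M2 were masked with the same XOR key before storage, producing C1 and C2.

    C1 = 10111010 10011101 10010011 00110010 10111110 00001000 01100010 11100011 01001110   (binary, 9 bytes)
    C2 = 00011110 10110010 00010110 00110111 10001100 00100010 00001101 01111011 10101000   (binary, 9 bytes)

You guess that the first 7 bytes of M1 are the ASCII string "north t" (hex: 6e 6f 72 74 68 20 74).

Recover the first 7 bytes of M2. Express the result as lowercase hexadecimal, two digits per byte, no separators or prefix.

ca40f7715a0a1b

First, C1 ⊕ C2 = (M1 ⊕ K) ⊕ (M2 ⊕ K) = M1 ⊕ M2, so the key drops out. Then M2 = (M1 ⊕ M2) ⊕ M1 over the first 7 bytes.
byte 0: (ba XOR 1e) XOR 6e = a4 XOR 6e = ca
byte 1: (9d XOR b2) XOR 6f = 2f XOR 6f = 40
byte 2: (93 XOR 16) XOR 72 = 85 XOR 72 = f7
byte 3: (32 XOR 37) XOR 74 = 05 XOR 74 = 71
byte 4: (be XOR 8c) XOR 68 = 32 XOR 68 = 5a
byte 5: (08 XOR 22) XOR 20 = 2a XOR 20 = 0a
byte 6: (62 XOR 0d) XOR 74 = 6f XOR 74 = 1b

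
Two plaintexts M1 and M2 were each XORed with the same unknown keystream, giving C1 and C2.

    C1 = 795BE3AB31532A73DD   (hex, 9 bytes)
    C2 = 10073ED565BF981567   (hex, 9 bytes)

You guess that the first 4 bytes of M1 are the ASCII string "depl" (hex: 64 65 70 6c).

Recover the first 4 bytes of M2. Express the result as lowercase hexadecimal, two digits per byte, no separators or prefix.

First, C1 ⊕ C2 = (M1 ⊕ K) ⊕ (M2 ⊕ K) = M1 ⊕ M2, so the key drops out. Then M2 = (M1 ⊕ M2) ⊕ M1 over the first 4 bytes.
byte 0: (79 ^ 10) ^ 64 = 69 ^ 64 = 0d
byte 1: (5b ^ 07) ^ 65 = 5c ^ 65 = 39
byte 2: (e3 ^ 3e) ^ 70 = dd ^ 70 = ad
byte 3: (ab ^ d5) ^ 6c = 7e ^ 6c = 12

0d39ad12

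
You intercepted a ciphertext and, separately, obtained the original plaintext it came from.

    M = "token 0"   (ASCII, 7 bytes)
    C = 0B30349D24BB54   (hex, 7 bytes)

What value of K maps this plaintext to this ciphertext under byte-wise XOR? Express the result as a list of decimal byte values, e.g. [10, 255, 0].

Since C = M ⊕ K, XORing both sides with M gives K = M ⊕ C.
byte 0: 116 ⊕  11 = 127
byte 1: 111 ⊕  48 =  95
byte 2: 107 ⊕  52 =  95
byte 3: 101 ⊕ 157 = 248
byte 4: 110 ⊕  36 =  74
byte 5:  32 ⊕ 187 = 155
byte 6:  48 ⊕  84 = 100

[127, 95, 95, 248, 74, 155, 100]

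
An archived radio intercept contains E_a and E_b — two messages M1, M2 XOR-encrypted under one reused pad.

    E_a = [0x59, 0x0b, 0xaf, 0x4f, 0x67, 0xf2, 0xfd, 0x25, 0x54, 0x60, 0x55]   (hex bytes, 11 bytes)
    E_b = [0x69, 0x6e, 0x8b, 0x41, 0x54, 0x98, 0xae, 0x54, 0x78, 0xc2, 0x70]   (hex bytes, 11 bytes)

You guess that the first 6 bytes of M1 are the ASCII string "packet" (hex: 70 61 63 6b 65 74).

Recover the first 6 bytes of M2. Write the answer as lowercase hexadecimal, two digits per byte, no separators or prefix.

40044765561e

First, E_a ⊕ E_b = (M1 ⊕ K) ⊕ (M2 ⊕ K) = M1 ⊕ M2, so the key drops out. Then M2 = (M1 ⊕ M2) ⊕ M1 over the first 6 bytes.
byte 0: (59 ⊕ 69) ⊕ 70 = 30 ⊕ 70 = 40
byte 1: (0b ⊕ 6e) ⊕ 61 = 65 ⊕ 61 = 04
byte 2: (af ⊕ 8b) ⊕ 63 = 24 ⊕ 63 = 47
byte 3: (4f ⊕ 41) ⊕ 6b = 0e ⊕ 6b = 65
byte 4: (67 ⊕ 54) ⊕ 65 = 33 ⊕ 65 = 56
byte 5: (f2 ⊕ 98) ⊕ 74 = 6a ⊕ 74 = 1e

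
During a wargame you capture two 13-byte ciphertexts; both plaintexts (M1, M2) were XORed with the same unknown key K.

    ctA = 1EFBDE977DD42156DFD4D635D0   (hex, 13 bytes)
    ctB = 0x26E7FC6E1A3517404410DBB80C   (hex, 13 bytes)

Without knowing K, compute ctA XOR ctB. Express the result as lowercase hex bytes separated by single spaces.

ctA ⊕ ctB = (M1 ⊕ K) ⊕ (M2 ⊕ K) = M1 ⊕ M2 — the shared key cancels under XOR.
byte 0:  30 XOR  38 =  56
byte 1: 251 XOR 231 =  28
byte 2: 222 XOR 252 =  34
byte 3: 151 XOR 110 = 249
byte 4: 125 XOR  26 = 103
byte 5: 212 XOR  53 = 225
byte 6:  33 XOR  23 =  54
byte 7:  86 XOR  64 =  22
byte 8: 223 XOR  68 = 155
byte 9: 212 XOR  16 = 196
byte 10: 214 XOR 219 =  13
byte 11:  53 XOR 184 = 141
byte 12: 208 XOR  12 = 220

38 1c 22 f9 67 e1 36 16 9b c4 0d 8d dc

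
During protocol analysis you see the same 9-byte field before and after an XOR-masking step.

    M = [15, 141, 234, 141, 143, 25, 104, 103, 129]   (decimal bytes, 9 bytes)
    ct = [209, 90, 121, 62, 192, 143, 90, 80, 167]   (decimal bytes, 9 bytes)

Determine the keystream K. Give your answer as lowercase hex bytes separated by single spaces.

Since ct = M ⊕ K, XORing both sides with M gives K = M ⊕ ct.
 15 ⊕ 209 = 222
141 ⊕  90 = 215
234 ⊕ 121 = 147
141 ⊕  62 = 179
143 ⊕ 192 =  79
 25 ⊕ 143 = 150
104 ⊕  90 =  50
103 ⊕  80 =  55
129 ⊕ 167 =  38

de d7 93 b3 4f 96 32 37 26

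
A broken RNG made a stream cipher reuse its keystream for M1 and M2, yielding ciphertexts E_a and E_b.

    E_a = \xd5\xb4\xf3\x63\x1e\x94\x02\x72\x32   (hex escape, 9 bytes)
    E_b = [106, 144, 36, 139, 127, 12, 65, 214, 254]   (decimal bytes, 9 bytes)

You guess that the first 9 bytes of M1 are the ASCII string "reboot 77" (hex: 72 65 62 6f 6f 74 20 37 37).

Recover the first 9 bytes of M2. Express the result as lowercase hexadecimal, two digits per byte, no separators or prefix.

cd41b5870eec6393fb

First, E_a ⊕ E_b = (M1 ⊕ K) ⊕ (M2 ⊕ K) = M1 ⊕ M2, so the key drops out. Then M2 = (M1 ⊕ M2) ⊕ M1 over the first 9 bytes.
byte 0: (d5 xor 6a) xor 72 = bf xor 72 = cd
byte 1: (b4 xor 90) xor 65 = 24 xor 65 = 41
byte 2: (f3 xor 24) xor 62 = d7 xor 62 = b5
byte 3: (63 xor 8b) xor 6f = e8 xor 6f = 87
byte 4: (1e xor 7f) xor 6f = 61 xor 6f = 0e
byte 5: (94 xor 0c) xor 74 = 98 xor 74 = ec
byte 6: (02 xor 41) xor 20 = 43 xor 20 = 63
byte 7: (72 xor d6) xor 37 = a4 xor 37 = 93
byte 8: (32 xor fe) xor 37 = cc xor 37 = fb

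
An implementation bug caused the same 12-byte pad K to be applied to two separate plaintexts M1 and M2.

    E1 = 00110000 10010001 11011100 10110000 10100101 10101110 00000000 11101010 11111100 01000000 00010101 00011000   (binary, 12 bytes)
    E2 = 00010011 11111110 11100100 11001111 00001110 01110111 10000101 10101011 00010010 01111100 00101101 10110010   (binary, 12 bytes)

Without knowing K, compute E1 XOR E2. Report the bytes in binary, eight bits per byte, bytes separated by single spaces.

E1 ⊕ E2 = (M1 ⊕ K) ⊕ (M2 ⊕ K) = M1 ⊕ M2 — the shared key cancels under XOR.
byte 0: 30 xor 13 = 23
byte 1: 91 xor fe = 6f
byte 2: dc xor e4 = 38
byte 3: b0 xor cf = 7f
byte 4: a5 xor 0e = ab
byte 5: ae xor 77 = d9
byte 6: 00 xor 85 = 85
byte 7: ea xor ab = 41
byte 8: fc xor 12 = ee
byte 9: 40 xor 7c = 3c
byte 10: 15 xor 2d = 38
byte 11: 18 xor b2 = aa

00100011 01101111 00111000 01111111 10101011 11011001 10000101 01000001 11101110 00111100 00111000 10101010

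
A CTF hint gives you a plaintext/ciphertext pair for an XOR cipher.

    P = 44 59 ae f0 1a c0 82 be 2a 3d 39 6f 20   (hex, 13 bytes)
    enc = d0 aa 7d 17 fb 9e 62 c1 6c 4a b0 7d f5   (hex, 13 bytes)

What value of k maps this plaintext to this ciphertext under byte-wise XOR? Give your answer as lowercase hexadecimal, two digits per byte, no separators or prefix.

94f3d3e7e15ee07f46778912d5

Since enc = P ⊕ k, XORing both sides with P gives k = P ⊕ enc.
44 ^ d0 = 94
59 ^ aa = f3
ae ^ 7d = d3
f0 ^ 17 = e7
1a ^ fb = e1
c0 ^ 9e = 5e
82 ^ 62 = e0
be ^ c1 = 7f
2a ^ 6c = 46
3d ^ 4a = 77
39 ^ b0 = 89
6f ^ 7d = 12
20 ^ f5 = d5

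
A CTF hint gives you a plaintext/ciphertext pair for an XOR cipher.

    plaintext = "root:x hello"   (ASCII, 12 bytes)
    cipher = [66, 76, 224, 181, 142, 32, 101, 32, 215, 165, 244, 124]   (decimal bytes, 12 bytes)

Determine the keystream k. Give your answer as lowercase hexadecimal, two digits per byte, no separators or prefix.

Since cipher = plaintext ⊕ k, XORing both sides with plaintext gives k = plaintext ⊕ cipher.
72 ⊕ 42 = 30
6f ⊕ 4c = 23
6f ⊕ e0 = 8f
74 ⊕ b5 = c1
3a ⊕ 8e = b4
78 ⊕ 20 = 58
20 ⊕ 65 = 45
68 ⊕ 20 = 48
65 ⊕ d7 = b2
6c ⊕ a5 = c9
6c ⊕ f4 = 98
6f ⊕ 7c = 13

30238fc1b4584548b2c99813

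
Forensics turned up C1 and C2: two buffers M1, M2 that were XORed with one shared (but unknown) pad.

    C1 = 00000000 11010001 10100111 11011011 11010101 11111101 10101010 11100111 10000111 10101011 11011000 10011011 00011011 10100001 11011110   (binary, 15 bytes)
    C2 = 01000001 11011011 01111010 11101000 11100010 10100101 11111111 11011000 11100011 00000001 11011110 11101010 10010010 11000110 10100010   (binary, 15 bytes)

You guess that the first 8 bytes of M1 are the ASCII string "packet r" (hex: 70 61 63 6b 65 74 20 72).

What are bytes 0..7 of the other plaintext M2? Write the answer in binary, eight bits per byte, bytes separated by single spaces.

00110001 01101011 10111110 01011000 01010010 00101100 01110101 01001101

First, C1 ⊕ C2 = (M1 ⊕ K) ⊕ (M2 ⊕ K) = M1 ⊕ M2, so the key drops out. Then M2 = (M1 ⊕ M2) ⊕ M1 over the first 8 bytes.
byte 0: (00 ^ 41) ^ 70 = 41 ^ 70 = 31
byte 1: (d1 ^ db) ^ 61 = 0a ^ 61 = 6b
byte 2: (a7 ^ 7a) ^ 63 = dd ^ 63 = be
byte 3: (db ^ e8) ^ 6b = 33 ^ 6b = 58
byte 4: (d5 ^ e2) ^ 65 = 37 ^ 65 = 52
byte 5: (fd ^ a5) ^ 74 = 58 ^ 74 = 2c
byte 6: (aa ^ ff) ^ 20 = 55 ^ 20 = 75
byte 7: (e7 ^ d8) ^ 72 = 3f ^ 72 = 4d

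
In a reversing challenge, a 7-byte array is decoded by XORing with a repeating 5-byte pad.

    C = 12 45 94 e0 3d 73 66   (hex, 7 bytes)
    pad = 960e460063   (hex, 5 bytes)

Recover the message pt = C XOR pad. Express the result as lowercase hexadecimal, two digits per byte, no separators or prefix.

844bd2e05ee568

The 5-byte key repeats, so the effective keystream is 96 0e 46 00 63 96 0e.
byte 0:  18 xor 150 = 132
byte 1:  69 xor  14 =  75
byte 2: 148 xor  70 = 210
byte 3: 224 xor   0 = 224
byte 4:  61 xor  99 =  94
byte 5: 115 xor 150 = 229
byte 6: 102 xor  14 = 104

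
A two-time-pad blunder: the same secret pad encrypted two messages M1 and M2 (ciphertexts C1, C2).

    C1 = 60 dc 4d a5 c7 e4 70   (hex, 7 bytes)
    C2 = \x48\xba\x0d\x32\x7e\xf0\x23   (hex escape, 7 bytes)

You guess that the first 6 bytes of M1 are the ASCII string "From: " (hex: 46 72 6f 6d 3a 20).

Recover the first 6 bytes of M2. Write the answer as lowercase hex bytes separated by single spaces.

First, C1 ⊕ C2 = (M1 ⊕ K) ⊕ (M2 ⊕ K) = M1 ⊕ M2, so the key drops out. Then M2 = (M1 ⊕ M2) ⊕ M1 over the first 6 bytes.
byte 0: (60 ⊕ 48) ⊕ 46 = 28 ⊕ 46 = 6e
byte 1: (dc ⊕ ba) ⊕ 72 = 66 ⊕ 72 = 14
byte 2: (4d ⊕ 0d) ⊕ 6f = 40 ⊕ 6f = 2f
byte 3: (a5 ⊕ 32) ⊕ 6d = 97 ⊕ 6d = fa
byte 4: (c7 ⊕ 7e) ⊕ 3a = b9 ⊕ 3a = 83
byte 5: (e4 ⊕ f0) ⊕ 20 = 14 ⊕ 20 = 34

6e 14 2f fa 83 34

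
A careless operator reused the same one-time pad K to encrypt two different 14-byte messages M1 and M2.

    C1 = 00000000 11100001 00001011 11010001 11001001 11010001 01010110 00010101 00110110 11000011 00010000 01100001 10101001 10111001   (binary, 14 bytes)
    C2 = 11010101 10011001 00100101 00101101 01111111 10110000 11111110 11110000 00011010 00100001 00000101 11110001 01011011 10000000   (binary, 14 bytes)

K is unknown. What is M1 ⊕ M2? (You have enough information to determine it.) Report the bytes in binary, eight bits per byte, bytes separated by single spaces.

11010101 01111000 00101110 11111100 10110110 01100001 10101000 11100101 00101100 11100010 00010101 10010000 11110010 00111001

C1 ⊕ C2 = (M1 ⊕ K) ⊕ (M2 ⊕ K) = M1 ⊕ M2 — the shared key cancels under XOR.
byte 0:   0 xor 213 = 213
byte 1: 225 xor 153 = 120
byte 2:  11 xor  37 =  46
byte 3: 209 xor  45 = 252
byte 4: 201 xor 127 = 182
byte 5: 209 xor 176 =  97
byte 6:  86 xor 254 = 168
byte 7:  21 xor 240 = 229
byte 8:  54 xor  26 =  44
byte 9: 195 xor  33 = 226
byte 10:  16 xor   5 =  21
byte 11:  97 xor 241 = 144
byte 12: 169 xor  91 = 242
byte 13: 185 xor 128 =  57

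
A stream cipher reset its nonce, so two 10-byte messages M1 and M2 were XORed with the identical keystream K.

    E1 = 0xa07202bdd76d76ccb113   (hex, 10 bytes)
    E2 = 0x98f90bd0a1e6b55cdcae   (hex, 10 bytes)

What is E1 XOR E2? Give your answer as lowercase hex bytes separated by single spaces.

38 8b 09 6d 76 8b c3 90 6d bd

E1 ⊕ E2 = (M1 ⊕ K) ⊕ (M2 ⊕ K) = M1 ⊕ M2 — the shared key cancels under XOR.
byte 0: a0 XOR 98 = 38
byte 1: 72 XOR f9 = 8b
byte 2: 02 XOR 0b = 09
byte 3: bd XOR d0 = 6d
byte 4: d7 XOR a1 = 76
byte 5: 6d XOR e6 = 8b
byte 6: 76 XOR b5 = c3
byte 7: cc XOR 5c = 90
byte 8: b1 XOR dc = 6d
byte 9: 13 XOR ae = bd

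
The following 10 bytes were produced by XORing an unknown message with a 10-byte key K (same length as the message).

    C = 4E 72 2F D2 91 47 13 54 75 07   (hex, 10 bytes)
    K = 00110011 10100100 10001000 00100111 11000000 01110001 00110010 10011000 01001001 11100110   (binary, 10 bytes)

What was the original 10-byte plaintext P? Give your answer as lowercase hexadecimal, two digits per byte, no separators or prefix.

4e XOR 33 = 7d
72 XOR a4 = d6
2f XOR 88 = a7
d2 XOR 27 = f5
91 XOR c0 = 51
47 XOR 71 = 36
13 XOR 32 = 21
54 XOR 98 = cc
75 XOR 49 = 3c
07 XOR e6 = e1

7dd6a7f5513621cc3ce1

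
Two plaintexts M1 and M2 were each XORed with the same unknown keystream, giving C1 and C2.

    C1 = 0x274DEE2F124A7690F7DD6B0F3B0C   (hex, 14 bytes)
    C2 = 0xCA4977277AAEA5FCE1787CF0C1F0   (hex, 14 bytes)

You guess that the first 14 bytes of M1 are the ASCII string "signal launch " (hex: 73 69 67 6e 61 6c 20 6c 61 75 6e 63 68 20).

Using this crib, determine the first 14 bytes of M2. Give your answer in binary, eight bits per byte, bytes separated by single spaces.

First, C1 ⊕ C2 = (M1 ⊕ K) ⊕ (M2 ⊕ K) = M1 ⊕ M2, so the key drops out. Then M2 = (M1 ⊕ M2) ⊕ M1 over the first 14 bytes.
byte 0: (27 xor ca) xor 73 = ed xor 73 = 9e
byte 1: (4d xor 49) xor 69 = 04 xor 69 = 6d
byte 2: (ee xor 77) xor 67 = 99 xor 67 = fe
byte 3: (2f xor 27) xor 6e = 08 xor 6e = 66
byte 4: (12 xor 7a) xor 61 = 68 xor 61 = 09
byte 5: (4a xor ae) xor 6c = e4 xor 6c = 88
byte 6: (76 xor a5) xor 20 = d3 xor 20 = f3
byte 7: (90 xor fc) xor 6c = 6c xor 6c = 00
byte 8: (f7 xor e1) xor 61 = 16 xor 61 = 77
byte 9: (dd xor 78) xor 75 = a5 xor 75 = d0
byte 10: (6b xor 7c) xor 6e = 17 xor 6e = 79
byte 11: (0f xor f0) xor 63 = ff xor 63 = 9c
byte 12: (3b xor c1) xor 68 = fa xor 68 = 92
byte 13: (0c xor f0) xor 20 = fc xor 20 = dc

10011110 01101101 11111110 01100110 00001001 10001000 11110011 00000000 01110111 11010000 01111001 10011100 10010010 11011100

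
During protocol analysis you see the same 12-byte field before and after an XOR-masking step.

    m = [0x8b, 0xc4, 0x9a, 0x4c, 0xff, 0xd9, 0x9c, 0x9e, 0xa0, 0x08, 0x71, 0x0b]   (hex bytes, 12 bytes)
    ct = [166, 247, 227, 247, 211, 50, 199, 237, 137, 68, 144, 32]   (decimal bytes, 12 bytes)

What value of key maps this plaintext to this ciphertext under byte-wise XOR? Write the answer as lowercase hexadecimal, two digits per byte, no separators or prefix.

2d3379bb2ceb5b73294ce12b

Since ct = m ⊕ key, XORing both sides with m gives key = m ⊕ ct.
139 ⊕ 166 =  45
196 ⊕ 247 =  51
154 ⊕ 227 = 121
 76 ⊕ 247 = 187
255 ⊕ 211 =  44
217 ⊕  50 = 235
156 ⊕ 199 =  91
158 ⊕ 237 = 115
160 ⊕ 137 =  41
  8 ⊕  68 =  76
113 ⊕ 144 = 225
 11 ⊕  32 =  43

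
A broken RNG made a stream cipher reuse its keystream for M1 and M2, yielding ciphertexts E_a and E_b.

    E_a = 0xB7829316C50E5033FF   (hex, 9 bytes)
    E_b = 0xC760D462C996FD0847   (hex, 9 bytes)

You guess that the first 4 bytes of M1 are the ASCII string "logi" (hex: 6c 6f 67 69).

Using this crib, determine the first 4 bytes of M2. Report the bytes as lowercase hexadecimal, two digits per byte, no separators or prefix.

First, E_a ⊕ E_b = (M1 ⊕ K) ⊕ (M2 ⊕ K) = M1 ⊕ M2, so the key drops out. Then M2 = (M1 ⊕ M2) ⊕ M1 over the first 4 bytes.
byte 0: (b7 ^ c7) ^ 6c = 70 ^ 6c = 1c
byte 1: (82 ^ 60) ^ 6f = e2 ^ 6f = 8d
byte 2: (93 ^ d4) ^ 67 = 47 ^ 67 = 20
byte 3: (16 ^ 62) ^ 69 = 74 ^ 69 = 1d

1c8d201d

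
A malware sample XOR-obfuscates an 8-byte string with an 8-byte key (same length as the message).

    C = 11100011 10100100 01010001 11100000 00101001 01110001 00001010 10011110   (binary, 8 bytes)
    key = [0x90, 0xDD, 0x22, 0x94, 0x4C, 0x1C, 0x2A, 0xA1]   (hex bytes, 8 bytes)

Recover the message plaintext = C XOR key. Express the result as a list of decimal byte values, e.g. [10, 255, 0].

e3 ⊕ 90 = 73
a4 ⊕ dd = 79
51 ⊕ 22 = 73
e0 ⊕ 94 = 74
29 ⊕ 4c = 65
71 ⊕ 1c = 6d
0a ⊕ 2a = 20
9e ⊕ a1 = 3f

[115, 121, 115, 116, 101, 109, 32, 63]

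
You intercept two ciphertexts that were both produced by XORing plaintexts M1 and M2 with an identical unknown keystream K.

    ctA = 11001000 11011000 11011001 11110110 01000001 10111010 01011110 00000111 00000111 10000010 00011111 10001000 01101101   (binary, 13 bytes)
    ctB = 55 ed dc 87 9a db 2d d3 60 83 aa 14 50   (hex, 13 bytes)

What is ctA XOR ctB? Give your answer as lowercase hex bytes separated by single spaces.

ctA ⊕ ctB = (M1 ⊕ K) ⊕ (M2 ⊕ K) = M1 ⊕ M2 — the shared key cancels under XOR.
11001000 xor 01010101 = 10011101
11011000 xor 11101101 = 00110101
11011001 xor 11011100 = 00000101
11110110 xor 10000111 = 01110001
01000001 xor 10011010 = 11011011
10111010 xor 11011011 = 01100001
01011110 xor 00101101 = 01110011
00000111 xor 11010011 = 11010100
00000111 xor 01100000 = 01100111
10000010 xor 10000011 = 00000001
00011111 xor 10101010 = 10110101
10001000 xor 00010100 = 10011100
01101101 xor 01010000 = 00111101

9d 35 05 71 db 61 73 d4 67 01 b5 9c 3d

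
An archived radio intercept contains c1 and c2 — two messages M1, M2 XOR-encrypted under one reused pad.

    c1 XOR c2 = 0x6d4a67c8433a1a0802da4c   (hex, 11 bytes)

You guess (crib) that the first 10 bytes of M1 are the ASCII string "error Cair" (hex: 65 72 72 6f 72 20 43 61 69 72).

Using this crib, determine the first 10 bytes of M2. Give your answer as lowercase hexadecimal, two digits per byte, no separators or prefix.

Since c1 ⊕ c2 = M1 ⊕ M2, XORing with the guessed M1 bytes yields the corresponding M2 bytes: M2 = (c1 ⊕ c2) ⊕ M1.
byte 0: 6d xor 65 = 08
byte 1: 4a xor 72 = 38
byte 2: 67 xor 72 = 15
byte 3: c8 xor 6f = a7
byte 4: 43 xor 72 = 31
byte 5: 3a xor 20 = 1a
byte 6: 1a xor 43 = 59
byte 7: 08 xor 61 = 69
byte 8: 02 xor 69 = 6b
byte 9: da xor 72 = a8

083815a7311a59696ba8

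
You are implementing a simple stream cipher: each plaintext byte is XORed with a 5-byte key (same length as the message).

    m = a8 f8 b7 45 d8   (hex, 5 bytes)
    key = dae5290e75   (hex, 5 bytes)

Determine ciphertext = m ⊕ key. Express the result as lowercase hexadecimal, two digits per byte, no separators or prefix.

byte 0: 10101000 XOR 11011010 = 01110010
byte 1: 11111000 XOR 11100101 = 00011101
byte 2: 10110111 XOR 00101001 = 10011110
byte 3: 01000101 XOR 00001110 = 01001011
byte 4: 11011000 XOR 01110101 = 10101101

721d9e4bad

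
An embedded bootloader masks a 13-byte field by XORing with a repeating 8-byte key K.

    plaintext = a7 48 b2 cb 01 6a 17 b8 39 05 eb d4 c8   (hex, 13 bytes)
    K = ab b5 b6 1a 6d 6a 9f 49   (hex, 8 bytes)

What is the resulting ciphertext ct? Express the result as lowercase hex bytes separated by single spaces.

The 8-byte key repeats, so the effective keystream is ab b5 b6 1a 6d 6a 9f 49 ab b5 b6 1a 6d.
byte 0: a7 ^ ab = 0c
byte 1: 48 ^ b5 = fd
byte 2: b2 ^ b6 = 04
byte 3: cb ^ 1a = d1
byte 4: 01 ^ 6d = 6c
byte 5: 6a ^ 6a = 00
byte 6: 17 ^ 9f = 88
byte 7: b8 ^ 49 = f1
byte 8: 39 ^ ab = 92
byte 9: 05 ^ b5 = b0
byte 10: eb ^ b6 = 5d
byte 11: d4 ^ 1a = ce
byte 12: c8 ^ 6d = a5

0c fd 04 d1 6c 00 88 f1 92 b0 5d ce a5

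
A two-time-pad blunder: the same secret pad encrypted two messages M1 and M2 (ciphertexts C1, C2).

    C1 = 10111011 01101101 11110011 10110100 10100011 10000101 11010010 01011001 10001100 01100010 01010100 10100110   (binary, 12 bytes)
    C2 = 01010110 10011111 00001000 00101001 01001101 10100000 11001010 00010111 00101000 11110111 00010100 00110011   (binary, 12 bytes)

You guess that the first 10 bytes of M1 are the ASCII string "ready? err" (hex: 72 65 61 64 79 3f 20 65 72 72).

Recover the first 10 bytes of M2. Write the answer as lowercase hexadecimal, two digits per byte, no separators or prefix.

9f979af9971a382bd6e7

First, C1 ⊕ C2 = (M1 ⊕ K) ⊕ (M2 ⊕ K) = M1 ⊕ M2, so the key drops out. Then M2 = (M1 ⊕ M2) ⊕ M1 over the first 10 bytes.
byte 0: (bb xor 56) xor 72 = ed xor 72 = 9f
byte 1: (6d xor 9f) xor 65 = f2 xor 65 = 97
byte 2: (f3 xor 08) xor 61 = fb xor 61 = 9a
byte 3: (b4 xor 29) xor 64 = 9d xor 64 = f9
byte 4: (a3 xor 4d) xor 79 = ee xor 79 = 97
byte 5: (85 xor a0) xor 3f = 25 xor 3f = 1a
byte 6: (d2 xor ca) xor 20 = 18 xor 20 = 38
byte 7: (59 xor 17) xor 65 = 4e xor 65 = 2b
byte 8: (8c xor 28) xor 72 = a4 xor 72 = d6
byte 9: (62 xor f7) xor 72 = 95 xor 72 = e7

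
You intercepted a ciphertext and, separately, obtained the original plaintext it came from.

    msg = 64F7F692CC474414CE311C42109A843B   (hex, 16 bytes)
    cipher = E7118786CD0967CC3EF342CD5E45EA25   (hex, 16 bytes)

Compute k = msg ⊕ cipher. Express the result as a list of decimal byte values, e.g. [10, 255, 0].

Since cipher = msg ⊕ k, XORing both sides with msg gives k = msg ⊕ cipher.
64 XOR e7 = 83
f7 XOR 11 = e6
f6 XOR 87 = 71
92 XOR 86 = 14
cc XOR cd = 01
47 XOR 09 = 4e
44 XOR 67 = 23
14 XOR cc = d8
ce XOR 3e = f0
31 XOR f3 = c2
1c XOR 42 = 5e
42 XOR cd = 8f
10 XOR 5e = 4e
9a XOR 45 = df
84 XOR ea = 6e
3b XOR 25 = 1e

[131, 230, 113, 20, 1, 78, 35, 216, 240, 194, 94, 143, 78, 223, 110, 30]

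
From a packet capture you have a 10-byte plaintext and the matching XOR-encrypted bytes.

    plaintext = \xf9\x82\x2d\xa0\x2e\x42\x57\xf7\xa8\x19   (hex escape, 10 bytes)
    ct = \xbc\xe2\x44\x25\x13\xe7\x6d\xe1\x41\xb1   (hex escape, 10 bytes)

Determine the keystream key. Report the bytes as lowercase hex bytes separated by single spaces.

Since ct = plaintext ⊕ key, XORing both sides with plaintext gives key = plaintext ⊕ ct.
f9 xor bc = 45
82 xor e2 = 60
2d xor 44 = 69
a0 xor 25 = 85
2e xor 13 = 3d
42 xor e7 = a5
57 xor 6d = 3a
f7 xor e1 = 16
a8 xor 41 = e9
19 xor b1 = a8

45 60 69 85 3d a5 3a 16 e9 a8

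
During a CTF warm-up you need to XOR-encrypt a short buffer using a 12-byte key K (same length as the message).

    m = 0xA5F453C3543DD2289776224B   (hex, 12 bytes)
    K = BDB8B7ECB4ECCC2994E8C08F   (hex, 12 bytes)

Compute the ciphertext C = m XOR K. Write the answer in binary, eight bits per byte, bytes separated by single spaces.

00011000 01001100 11100100 00101111 11100000 11010001 00011110 00000001 00000011 10011110 11100010 11000100

byte 0: a5 xor bd = 18
byte 1: f4 xor b8 = 4c
byte 2: 53 xor b7 = e4
byte 3: c3 xor ec = 2f
byte 4: 54 xor b4 = e0
byte 5: 3d xor ec = d1
byte 6: d2 xor cc = 1e
byte 7: 28 xor 29 = 01
byte 8: 97 xor 94 = 03
byte 9: 76 xor e8 = 9e
byte 10: 22 xor c0 = e2
byte 11: 4b xor 8f = c4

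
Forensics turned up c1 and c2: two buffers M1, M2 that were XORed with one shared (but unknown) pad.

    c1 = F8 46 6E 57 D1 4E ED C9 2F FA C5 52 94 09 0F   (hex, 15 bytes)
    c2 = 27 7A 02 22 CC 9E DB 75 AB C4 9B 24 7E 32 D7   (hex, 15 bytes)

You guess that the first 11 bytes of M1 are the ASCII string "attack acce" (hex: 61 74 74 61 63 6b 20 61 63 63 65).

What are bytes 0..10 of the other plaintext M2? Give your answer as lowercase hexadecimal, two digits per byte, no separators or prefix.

be4818147ebb16dde75d3b

First, c1 ⊕ c2 = (M1 ⊕ K) ⊕ (M2 ⊕ K) = M1 ⊕ M2, so the key drops out. Then M2 = (M1 ⊕ M2) ⊕ M1 over the first 11 bytes.
byte 0: (f8 ^ 27) ^ 61 = df ^ 61 = be
byte 1: (46 ^ 7a) ^ 74 = 3c ^ 74 = 48
byte 2: (6e ^ 02) ^ 74 = 6c ^ 74 = 18
byte 3: (57 ^ 22) ^ 61 = 75 ^ 61 = 14
byte 4: (d1 ^ cc) ^ 63 = 1d ^ 63 = 7e
byte 5: (4e ^ 9e) ^ 6b = d0 ^ 6b = bb
byte 6: (ed ^ db) ^ 20 = 36 ^ 20 = 16
byte 7: (c9 ^ 75) ^ 61 = bc ^ 61 = dd
byte 8: (2f ^ ab) ^ 63 = 84 ^ 63 = e7
byte 9: (fa ^ c4) ^ 63 = 3e ^ 63 = 5d
byte 10: (c5 ^ 9b) ^ 65 = 5e ^ 65 = 3b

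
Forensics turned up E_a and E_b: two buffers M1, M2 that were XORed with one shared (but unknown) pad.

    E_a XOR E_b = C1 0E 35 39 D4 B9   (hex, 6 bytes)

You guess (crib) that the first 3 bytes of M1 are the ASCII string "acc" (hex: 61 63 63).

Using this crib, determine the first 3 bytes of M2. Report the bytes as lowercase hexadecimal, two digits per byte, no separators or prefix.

Since E_a ⊕ E_b = M1 ⊕ M2, XORing with the guessed M1 bytes yields the corresponding M2 bytes: M2 = (E_a ⊕ E_b) ⊕ M1.
11000001 ^ 01100001 = 10100000
00001110 ^ 01100011 = 01101101
00110101 ^ 01100011 = 01010110

a06d56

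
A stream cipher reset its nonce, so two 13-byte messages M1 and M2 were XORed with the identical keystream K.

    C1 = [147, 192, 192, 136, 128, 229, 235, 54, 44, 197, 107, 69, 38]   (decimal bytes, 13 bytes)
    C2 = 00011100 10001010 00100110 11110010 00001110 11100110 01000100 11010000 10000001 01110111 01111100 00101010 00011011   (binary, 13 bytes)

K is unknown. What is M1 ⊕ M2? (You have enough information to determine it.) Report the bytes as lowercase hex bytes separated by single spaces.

8f 4a e6 7a 8e 03 af e6 ad b2 17 6f 3d

C1 ⊕ C2 = (M1 ⊕ K) ⊕ (M2 ⊕ K) = M1 ⊕ M2 — the shared key cancels under XOR.
93 XOR 1c = 8f
c0 XOR 8a = 4a
c0 XOR 26 = e6
88 XOR f2 = 7a
80 XOR 0e = 8e
e5 XOR e6 = 03
eb XOR 44 = af
36 XOR d0 = e6
2c XOR 81 = ad
c5 XOR 77 = b2
6b XOR 7c = 17
45 XOR 2a = 6f
26 XOR 1b = 3d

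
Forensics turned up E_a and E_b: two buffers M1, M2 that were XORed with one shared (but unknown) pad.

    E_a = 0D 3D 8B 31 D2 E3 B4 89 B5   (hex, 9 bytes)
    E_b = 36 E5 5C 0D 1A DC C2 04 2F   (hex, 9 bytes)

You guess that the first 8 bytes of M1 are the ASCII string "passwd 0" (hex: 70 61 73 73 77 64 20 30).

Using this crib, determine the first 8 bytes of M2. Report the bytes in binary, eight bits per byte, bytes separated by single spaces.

First, E_a ⊕ E_b = (M1 ⊕ K) ⊕ (M2 ⊕ K) = M1 ⊕ M2, so the key drops out. Then M2 = (M1 ⊕ M2) ⊕ M1 over the first 8 bytes.
byte 0: (0d XOR 36) XOR 70 = 3b XOR 70 = 4b
byte 1: (3d XOR e5) XOR 61 = d8 XOR 61 = b9
byte 2: (8b XOR 5c) XOR 73 = d7 XOR 73 = a4
byte 3: (31 XOR 0d) XOR 73 = 3c XOR 73 = 4f
byte 4: (d2 XOR 1a) XOR 77 = c8 XOR 77 = bf
byte 5: (e3 XOR dc) XOR 64 = 3f XOR 64 = 5b
byte 6: (b4 XOR c2) XOR 20 = 76 XOR 20 = 56
byte 7: (89 XOR 04) XOR 30 = 8d XOR 30 = bd

01001011 10111001 10100100 01001111 10111111 01011011 01010110 10111101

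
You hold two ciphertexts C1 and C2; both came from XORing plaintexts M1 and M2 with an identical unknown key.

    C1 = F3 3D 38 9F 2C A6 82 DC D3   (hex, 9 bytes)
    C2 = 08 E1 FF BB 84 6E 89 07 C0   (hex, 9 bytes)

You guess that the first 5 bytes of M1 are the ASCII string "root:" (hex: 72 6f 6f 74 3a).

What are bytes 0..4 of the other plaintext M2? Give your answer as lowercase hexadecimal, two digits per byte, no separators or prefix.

First, C1 ⊕ C2 = (M1 ⊕ K) ⊕ (M2 ⊕ K) = M1 ⊕ M2, so the key drops out. Then M2 = (M1 ⊕ M2) ⊕ M1 over the first 5 bytes.
byte 0: (f3 ⊕ 08) ⊕ 72 = fb ⊕ 72 = 89
byte 1: (3d ⊕ e1) ⊕ 6f = dc ⊕ 6f = b3
byte 2: (38 ⊕ ff) ⊕ 6f = c7 ⊕ 6f = a8
byte 3: (9f ⊕ bb) ⊕ 74 = 24 ⊕ 74 = 50
byte 4: (2c ⊕ 84) ⊕ 3a = a8 ⊕ 3a = 92

89b3a85092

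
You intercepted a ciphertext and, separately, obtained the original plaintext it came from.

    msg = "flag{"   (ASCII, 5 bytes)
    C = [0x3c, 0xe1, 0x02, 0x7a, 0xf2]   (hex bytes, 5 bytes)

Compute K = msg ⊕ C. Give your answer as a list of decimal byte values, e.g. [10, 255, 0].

[90, 141, 99, 29, 137]

Since C = msg ⊕ K, XORing both sides with msg gives K = msg ⊕ C.
66 ⊕ 3c = 5a
6c ⊕ e1 = 8d
61 ⊕ 02 = 63
67 ⊕ 7a = 1d
7b ⊕ f2 = 89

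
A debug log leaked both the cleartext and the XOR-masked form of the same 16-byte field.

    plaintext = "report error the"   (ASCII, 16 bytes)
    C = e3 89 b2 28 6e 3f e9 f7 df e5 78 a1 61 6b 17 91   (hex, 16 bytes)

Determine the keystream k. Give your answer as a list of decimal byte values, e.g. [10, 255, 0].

Since C = plaintext ⊕ k, XORing both sides with plaintext gives k = plaintext ⊕ C.
byte 0: 114 ⊕ 227 = 145
byte 1: 101 ⊕ 137 = 236
byte 2: 112 ⊕ 178 = 194
byte 3: 111 ⊕  40 =  71
byte 4: 114 ⊕ 110 =  28
byte 5: 116 ⊕  63 =  75
byte 6:  32 ⊕ 233 = 201
byte 7: 101 ⊕ 247 = 146
byte 8: 114 ⊕ 223 = 173
byte 9: 114 ⊕ 229 = 151
byte 10: 111 ⊕ 120 =  23
byte 11: 114 ⊕ 161 = 211
byte 12:  32 ⊕  97 =  65
byte 13: 116 ⊕ 107 =  31
byte 14: 104 ⊕  23 = 127
byte 15: 101 ⊕ 145 = 244

[145, 236, 194, 71, 28, 75, 201, 146, 173, 151, 23, 211, 65, 31, 127, 244]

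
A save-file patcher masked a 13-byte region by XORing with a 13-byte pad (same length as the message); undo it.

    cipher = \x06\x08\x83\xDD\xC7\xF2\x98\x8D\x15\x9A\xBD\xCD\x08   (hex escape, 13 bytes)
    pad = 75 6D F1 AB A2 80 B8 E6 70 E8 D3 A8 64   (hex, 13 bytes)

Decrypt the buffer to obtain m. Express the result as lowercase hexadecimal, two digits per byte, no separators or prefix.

736572766572206b65726e656c

06 XOR 75 = 73
08 XOR 6d = 65
83 XOR f1 = 72
dd XOR ab = 76
c7 XOR a2 = 65
f2 XOR 80 = 72
98 XOR b8 = 20
8d XOR e6 = 6b
15 XOR 70 = 65
9a XOR e8 = 72
bd XOR d3 = 6e
cd XOR a8 = 65
08 XOR 64 = 6c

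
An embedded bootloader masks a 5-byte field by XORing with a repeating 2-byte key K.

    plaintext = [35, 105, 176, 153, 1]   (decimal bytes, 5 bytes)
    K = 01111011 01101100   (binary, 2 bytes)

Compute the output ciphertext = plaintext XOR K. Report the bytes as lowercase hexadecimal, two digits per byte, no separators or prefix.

The 2-byte key repeats, so the effective keystream is 7b 6c 7b 6c 7b.
byte 0: 23 XOR 7b = 58
byte 1: 69 XOR 6c = 05
byte 2: b0 XOR 7b = cb
byte 3: 99 XOR 6c = f5
byte 4: 01 XOR 7b = 7a

5805cbf57a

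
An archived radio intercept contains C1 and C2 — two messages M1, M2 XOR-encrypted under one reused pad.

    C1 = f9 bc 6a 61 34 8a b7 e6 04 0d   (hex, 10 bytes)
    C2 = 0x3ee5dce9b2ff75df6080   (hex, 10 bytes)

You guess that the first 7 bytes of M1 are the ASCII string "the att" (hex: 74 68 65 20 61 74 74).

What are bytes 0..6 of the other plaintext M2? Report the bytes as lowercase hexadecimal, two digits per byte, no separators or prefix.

b331d3a8e701b6

First, C1 ⊕ C2 = (M1 ⊕ K) ⊕ (M2 ⊕ K) = M1 ⊕ M2, so the key drops out. Then M2 = (M1 ⊕ M2) ⊕ M1 over the first 7 bytes.
byte 0: (f9 ^ 3e) ^ 74 = c7 ^ 74 = b3
byte 1: (bc ^ e5) ^ 68 = 59 ^ 68 = 31
byte 2: (6a ^ dc) ^ 65 = b6 ^ 65 = d3
byte 3: (61 ^ e9) ^ 20 = 88 ^ 20 = a8
byte 4: (34 ^ b2) ^ 61 = 86 ^ 61 = e7
byte 5: (8a ^ ff) ^ 74 = 75 ^ 74 = 01
byte 6: (b7 ^ 75) ^ 74 = c2 ^ 74 = b6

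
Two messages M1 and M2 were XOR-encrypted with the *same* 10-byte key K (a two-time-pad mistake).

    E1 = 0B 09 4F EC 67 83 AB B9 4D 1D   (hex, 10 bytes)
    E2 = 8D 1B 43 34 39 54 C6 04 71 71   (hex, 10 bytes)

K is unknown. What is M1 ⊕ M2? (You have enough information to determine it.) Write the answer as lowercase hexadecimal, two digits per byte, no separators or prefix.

E1 ⊕ E2 = (M1 ⊕ K) ⊕ (M2 ⊕ K) = M1 ⊕ M2 — the shared key cancels under XOR.
 11 xor 141 = 134
  9 xor  27 =  18
 79 xor  67 =  12
236 xor  52 = 216
103 xor  57 =  94
131 xor  84 = 215
171 xor 198 = 109
185 xor   4 = 189
 77 xor 113 =  60
 29 xor 113 = 108

86120cd85ed76dbd3c6c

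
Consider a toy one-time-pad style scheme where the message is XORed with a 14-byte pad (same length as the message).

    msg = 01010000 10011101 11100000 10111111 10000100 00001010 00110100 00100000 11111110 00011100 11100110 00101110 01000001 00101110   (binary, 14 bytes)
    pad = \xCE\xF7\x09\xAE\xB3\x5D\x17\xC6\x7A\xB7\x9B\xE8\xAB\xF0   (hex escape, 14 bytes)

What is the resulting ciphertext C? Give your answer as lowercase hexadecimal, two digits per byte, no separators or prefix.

XOR is its own inverse, so applying the key byte-wise gives the result directly.
01010000 XOR 11001110 = 10011110
10011101 XOR 11110111 = 01101010
11100000 XOR 00001001 = 11101001
10111111 XOR 10101110 = 00010001
10000100 XOR 10110011 = 00110111
00001010 XOR 01011101 = 01010111
00110100 XOR 00010111 = 00100011
00100000 XOR 11000110 = 11100110
11111110 XOR 01111010 = 10000100
00011100 XOR 10110111 = 10101011
11100110 XOR 10011011 = 01111101
00101110 XOR 11101000 = 11000110
01000001 XOR 10101011 = 11101010
00101110 XOR 11110000 = 11011110

9e6ae911375723e684ab7dc6eade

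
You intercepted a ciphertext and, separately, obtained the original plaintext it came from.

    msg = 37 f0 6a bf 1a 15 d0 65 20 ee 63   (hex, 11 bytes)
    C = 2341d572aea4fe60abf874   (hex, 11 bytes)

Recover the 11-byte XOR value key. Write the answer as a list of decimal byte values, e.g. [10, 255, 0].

[20, 177, 191, 205, 180, 177, 46, 5, 139, 22, 23]

Since C = msg ⊕ key, XORing both sides with msg gives key = msg ⊕ C.
37 XOR 23 = 14
f0 XOR 41 = b1
6a XOR d5 = bf
bf XOR 72 = cd
1a XOR ae = b4
15 XOR a4 = b1
d0 XOR fe = 2e
65 XOR 60 = 05
20 XOR ab = 8b
ee XOR f8 = 16
63 XOR 74 = 17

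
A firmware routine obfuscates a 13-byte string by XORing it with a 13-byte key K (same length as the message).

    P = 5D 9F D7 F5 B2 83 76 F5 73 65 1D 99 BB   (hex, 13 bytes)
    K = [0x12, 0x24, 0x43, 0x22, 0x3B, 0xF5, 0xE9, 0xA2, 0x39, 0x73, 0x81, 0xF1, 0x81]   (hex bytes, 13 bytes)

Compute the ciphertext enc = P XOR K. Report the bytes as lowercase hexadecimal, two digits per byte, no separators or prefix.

4fbb94d789769f574a169c683a

5d xor 12 = 4f
9f xor 24 = bb
d7 xor 43 = 94
f5 xor 22 = d7
b2 xor 3b = 89
83 xor f5 = 76
76 xor e9 = 9f
f5 xor a2 = 57
73 xor 39 = 4a
65 xor 73 = 16
1d xor 81 = 9c
99 xor f1 = 68
bb xor 81 = 3a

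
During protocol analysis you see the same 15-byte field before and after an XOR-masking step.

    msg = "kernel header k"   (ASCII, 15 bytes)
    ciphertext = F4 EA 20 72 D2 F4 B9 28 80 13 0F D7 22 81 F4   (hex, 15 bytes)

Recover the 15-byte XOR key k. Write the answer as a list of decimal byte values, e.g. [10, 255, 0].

[159, 143, 82, 28, 183, 152, 153, 64, 229, 114, 107, 178, 80, 161, 159]

Since ciphertext = msg ⊕ k, XORing both sides with msg gives k = msg ⊕ ciphertext.
byte 0: 6b ^ f4 = 9f
byte 1: 65 ^ ea = 8f
byte 2: 72 ^ 20 = 52
byte 3: 6e ^ 72 = 1c
byte 4: 65 ^ d2 = b7
byte 5: 6c ^ f4 = 98
byte 6: 20 ^ b9 = 99
byte 7: 68 ^ 28 = 40
byte 8: 65 ^ 80 = e5
byte 9: 61 ^ 13 = 72
byte 10: 64 ^ 0f = 6b
byte 11: 65 ^ d7 = b2
byte 12: 72 ^ 22 = 50
byte 13: 20 ^ 81 = a1
byte 14: 6b ^ f4 = 9f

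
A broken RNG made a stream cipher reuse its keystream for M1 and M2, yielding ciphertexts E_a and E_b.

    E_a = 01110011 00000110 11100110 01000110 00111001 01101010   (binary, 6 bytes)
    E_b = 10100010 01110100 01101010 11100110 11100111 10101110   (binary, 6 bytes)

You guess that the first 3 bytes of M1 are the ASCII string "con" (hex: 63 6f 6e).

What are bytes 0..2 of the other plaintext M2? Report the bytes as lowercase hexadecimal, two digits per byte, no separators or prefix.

First, E_a ⊕ E_b = (M1 ⊕ K) ⊕ (M2 ⊕ K) = M1 ⊕ M2, so the key drops out. Then M2 = (M1 ⊕ M2) ⊕ M1 over the first 3 bytes.
byte 0: (73 XOR a2) XOR 63 = d1 XOR 63 = b2
byte 1: (06 XOR 74) XOR 6f = 72 XOR 6f = 1d
byte 2: (e6 XOR 6a) XOR 6e = 8c XOR 6e = e2

b21de2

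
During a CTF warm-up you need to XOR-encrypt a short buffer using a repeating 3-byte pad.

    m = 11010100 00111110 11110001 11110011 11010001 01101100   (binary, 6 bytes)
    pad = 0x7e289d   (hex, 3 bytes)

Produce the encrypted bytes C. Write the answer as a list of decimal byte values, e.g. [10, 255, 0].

The 3-byte key repeats, so the effective keystream is 7e 28 9d 7e 28 9d.
byte 0: 11010100 xor 01111110 = 10101010
byte 1: 00111110 xor 00101000 = 00010110
byte 2: 11110001 xor 10011101 = 01101100
byte 3: 11110011 xor 01111110 = 10001101
byte 4: 11010001 xor 00101000 = 11111001
byte 5: 01101100 xor 10011101 = 11110001

[170, 22, 108, 141, 249, 241]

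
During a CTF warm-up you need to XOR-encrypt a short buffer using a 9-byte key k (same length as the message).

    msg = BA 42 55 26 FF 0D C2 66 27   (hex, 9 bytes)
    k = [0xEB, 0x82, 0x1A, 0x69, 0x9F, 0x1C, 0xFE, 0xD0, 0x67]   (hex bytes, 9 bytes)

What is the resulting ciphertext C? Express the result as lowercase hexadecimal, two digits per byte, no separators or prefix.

XOR is its own inverse, so applying the key byte-wise gives the result directly.
byte 0: 10111010 ⊕ 11101011 = 01010001
byte 1: 01000010 ⊕ 10000010 = 11000000
byte 2: 01010101 ⊕ 00011010 = 01001111
byte 3: 00100110 ⊕ 01101001 = 01001111
byte 4: 11111111 ⊕ 10011111 = 01100000
byte 5: 00001101 ⊕ 00011100 = 00010001
byte 6: 11000010 ⊕ 11111110 = 00111100
byte 7: 01100110 ⊕ 11010000 = 10110110
byte 8: 00100111 ⊕ 01100111 = 01000000

51c04f4f60113cb640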